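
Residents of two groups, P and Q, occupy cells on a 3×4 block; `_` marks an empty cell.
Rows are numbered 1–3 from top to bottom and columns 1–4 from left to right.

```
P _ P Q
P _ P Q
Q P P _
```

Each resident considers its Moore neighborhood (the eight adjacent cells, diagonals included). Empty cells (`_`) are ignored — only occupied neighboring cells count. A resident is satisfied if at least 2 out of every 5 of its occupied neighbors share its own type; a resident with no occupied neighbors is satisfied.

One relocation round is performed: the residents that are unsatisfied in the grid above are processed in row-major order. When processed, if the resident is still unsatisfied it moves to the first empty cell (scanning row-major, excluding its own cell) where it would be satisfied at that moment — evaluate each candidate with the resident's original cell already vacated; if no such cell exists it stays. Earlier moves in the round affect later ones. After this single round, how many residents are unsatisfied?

0

Initially unsatisfied (in order): (1,3), (1,4), (2,4), (3,1).
  (1,3) → (1,2).
  (1,4): now satisfied by earlier moves; stays.
  (2,4): no empty cell satisfies it; stays.
  (3,1) → (1,3).
Resulting grid:
P P Q Q
P _ P Q
_ P P _
All satisfied now.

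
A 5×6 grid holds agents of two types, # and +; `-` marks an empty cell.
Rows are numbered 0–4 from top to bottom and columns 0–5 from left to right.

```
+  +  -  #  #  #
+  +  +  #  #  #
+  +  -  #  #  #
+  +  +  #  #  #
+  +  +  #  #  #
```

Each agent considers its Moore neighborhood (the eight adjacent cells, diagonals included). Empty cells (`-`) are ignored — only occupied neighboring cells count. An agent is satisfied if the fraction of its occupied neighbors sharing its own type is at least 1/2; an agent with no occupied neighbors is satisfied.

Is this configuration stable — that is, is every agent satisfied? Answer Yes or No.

Yes

Row 0: (0,0)+ 3/3 satisfied · (0,1)+ 4/4 satisfied · (0,3)# 3/4 satisfied · (0,4)# 5/5 satisfied · (0,5)# 3/3 satisfied
Row 1: (1,0)+ 5/5 satisfied · (1,1)+ 6/6 satisfied · (1,2)+ 3/6 satisfied · (1,3)# 5/6 satisfied · (1,4)# 8/8 satisfied · (1,5)# 5/5 satisfied
Row 2: (2,0)+ 5/5 satisfied · (2,1)+ 7/7 satisfied · (2,3)# 5/7 satisfied · (2,4)# 8/8 satisfied · (2,5)# 5/5 satisfied
Row 3: (3,0)+ 5/5 satisfied · (3,1)+ 7/7 satisfied · (3,2)+ 4/7 satisfied · (3,3)# 5/7 satisfied · (3,4)# 8/8 satisfied · (3,5)# 5/5 satisfied
Row 4: (4,0)+ 3/3 satisfied · (4,1)+ 5/5 satisfied · (4,2)+ 3/5 satisfied · (4,3)# 3/5 satisfied · (4,4)# 5/5 satisfied · (4,5)# 3/3 satisfied
All meet the threshold, so the configuration is stable.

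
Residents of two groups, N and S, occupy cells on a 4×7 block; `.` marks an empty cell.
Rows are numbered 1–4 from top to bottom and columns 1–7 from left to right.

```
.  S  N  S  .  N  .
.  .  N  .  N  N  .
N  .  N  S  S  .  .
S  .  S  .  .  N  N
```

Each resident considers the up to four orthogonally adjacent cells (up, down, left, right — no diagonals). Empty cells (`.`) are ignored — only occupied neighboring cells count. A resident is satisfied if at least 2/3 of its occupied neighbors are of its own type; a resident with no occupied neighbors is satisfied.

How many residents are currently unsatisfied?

Row 1: (1,2)S 0/1 not · (1,3)N 1/3 not · (1,4)S 0/1 not · (1,6)N 1/1 satisfied
Row 2: (2,3)N 2/2 satisfied · (2,5)N 1/2 not · (2,6)N 2/2 satisfied
Row 3: (3,1)N 0/1 not · (3,3)N 1/3 not · (3,4)S 1/2 not · (3,5)S 1/2 not
Row 4: (4,1)S 0/1 not · (4,3)S 0/1 not · (4,6)N 1/1 satisfied · (4,7)N 1/1 satisfied
Unsatisfied: (1,2), (1,3), (1,4), (2,5), (3,1), (3,3), (3,4), (3,5), (4,1), (4,3) — 10 in total.

10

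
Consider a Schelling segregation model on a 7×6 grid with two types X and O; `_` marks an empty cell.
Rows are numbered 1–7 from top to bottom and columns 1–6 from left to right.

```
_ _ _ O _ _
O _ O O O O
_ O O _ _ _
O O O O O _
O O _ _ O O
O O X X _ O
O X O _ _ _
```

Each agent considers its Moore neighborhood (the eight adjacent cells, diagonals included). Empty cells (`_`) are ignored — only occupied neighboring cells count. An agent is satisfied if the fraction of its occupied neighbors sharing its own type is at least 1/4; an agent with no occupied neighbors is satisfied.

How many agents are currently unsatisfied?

Row 1: (1,4)O 3/3 ok
Row 2: (2,1)O 1/1 ok · (2,3)O 4/4 ok · (2,4)O 4/4 ok · (2,5)O 3/3 ok · (2,6)O 1/1 ok
Row 3: (3,2)O 6/6 ok · (3,3)O 6/6 ok
Row 4: (4,1)O 4/4 ok · (4,2)O 6/6 ok · (4,3)O 5/5 ok · (4,4)O 4/4 ok · (4,5)O 3/3 ok
Row 5: (5,1)O 5/5 ok · (5,2)O 6/7 ok · (5,5)O 4/5 ok · (5,6)O 3/3 ok
Row 6: (6,1)O 4/5 ok · (6,2)O 5/7 ok · (6,3)X 2/5 ok · (6,4)X 1/3 ok · (6,6)O 2/2 ok
Row 7: (7,1)O 2/3 ok · (7,2)X 1/5 unhappy · (7,3)O 1/4 ok
Unsatisfied: (7,2) — 1 in total.

1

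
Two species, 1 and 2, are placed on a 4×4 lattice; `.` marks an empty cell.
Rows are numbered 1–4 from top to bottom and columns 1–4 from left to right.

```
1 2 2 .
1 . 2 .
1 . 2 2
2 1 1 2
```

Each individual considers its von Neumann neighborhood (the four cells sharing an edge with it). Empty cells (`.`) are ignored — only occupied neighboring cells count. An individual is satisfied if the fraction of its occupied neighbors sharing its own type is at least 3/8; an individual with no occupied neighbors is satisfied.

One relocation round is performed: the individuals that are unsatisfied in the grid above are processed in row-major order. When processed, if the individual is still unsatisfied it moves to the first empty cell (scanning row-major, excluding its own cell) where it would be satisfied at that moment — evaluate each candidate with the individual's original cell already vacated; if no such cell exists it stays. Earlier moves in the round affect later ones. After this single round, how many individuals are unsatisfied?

0

Initially unsatisfied (in order): (4,1), (4,3).
  (4,1) → (1,4).
  (4,3) → (3,2).
Resulting grid:
1 2 2 2
1 . 2 .
1 1 2 2
. 1 . 2
All satisfied now.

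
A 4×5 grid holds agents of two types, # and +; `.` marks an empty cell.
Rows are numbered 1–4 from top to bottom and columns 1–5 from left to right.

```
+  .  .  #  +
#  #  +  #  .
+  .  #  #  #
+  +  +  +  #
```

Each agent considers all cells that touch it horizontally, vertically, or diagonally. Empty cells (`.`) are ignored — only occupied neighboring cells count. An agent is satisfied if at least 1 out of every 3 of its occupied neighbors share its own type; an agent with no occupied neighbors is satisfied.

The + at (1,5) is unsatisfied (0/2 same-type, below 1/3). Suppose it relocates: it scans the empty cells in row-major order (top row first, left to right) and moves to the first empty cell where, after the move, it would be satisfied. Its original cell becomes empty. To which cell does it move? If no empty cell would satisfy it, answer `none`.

(1,2)

Vacating (1,5). Empty cells in order:
  (1,2): 2/4 same-type → satisfied — stop here.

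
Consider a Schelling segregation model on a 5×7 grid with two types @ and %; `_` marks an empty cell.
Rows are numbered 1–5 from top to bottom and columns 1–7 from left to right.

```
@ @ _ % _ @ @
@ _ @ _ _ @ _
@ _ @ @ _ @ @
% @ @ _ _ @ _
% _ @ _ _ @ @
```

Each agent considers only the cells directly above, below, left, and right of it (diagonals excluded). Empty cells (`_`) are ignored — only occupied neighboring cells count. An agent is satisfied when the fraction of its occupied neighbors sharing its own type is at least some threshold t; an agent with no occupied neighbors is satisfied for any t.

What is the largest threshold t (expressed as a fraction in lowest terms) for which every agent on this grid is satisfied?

1/3

(1,1)@ 2/2
(1,2)@ 1/1
(1,4)% — no occupied neighbors
(1,6)@ 2/2
(1,7)@ 1/1
(2,1)@ 2/2
(2,3)@ 1/1
(2,6)@ 2/2
(3,1)@ 1/2
(3,3)@ 3/3
(3,4)@ 1/1
(3,6)@ 3/3
(3,7)@ 1/1
(4,1)% 1/3
(4,2)@ 1/2
(4,3)@ 3/3
(4,6)@ 2/2
(5,1)% 1/1
(5,3)@ 1/1
(5,6)@ 2/2
(5,7)@ 1/1
The smallest same-type fraction is 1/3 at (4,1), which reduces to 1/3. Any threshold above that leaves this agent unsatisfied.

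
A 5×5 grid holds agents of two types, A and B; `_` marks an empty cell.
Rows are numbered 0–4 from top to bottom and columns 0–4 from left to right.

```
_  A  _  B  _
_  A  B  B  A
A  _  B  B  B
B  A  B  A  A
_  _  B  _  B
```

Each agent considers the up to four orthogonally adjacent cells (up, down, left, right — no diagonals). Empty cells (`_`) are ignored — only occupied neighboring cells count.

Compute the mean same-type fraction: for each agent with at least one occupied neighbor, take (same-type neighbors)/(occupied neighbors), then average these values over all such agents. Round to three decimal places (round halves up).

Row 0: (0,1)A 1/1 · (0,3)B 1/1
Row 1: (1,1)A 1/2 · (1,2)B 2/3 · (1,3)B 3/4 · (1,4)A 0/2
Row 2: (2,0)A 0/1 · (2,2)B 3/3 · (2,3)B 3/4 · (2,4)B 1/3
Row 3: (3,0)B 0/2 · (3,1)A 0/2 · (3,2)B 2/4 · (3,3)A 1/3 · (3,4)A 1/3
Row 4: (4,2)B 1/1 · (4,4)B 0/1
Sum over 17 agents: 1/1 + 1/1 + 1/2 + 2/3 + 3/4 + 0/2 + 0/1 + 3/3 + 3/4 + 1/3 + 0/2 + 0/2 + 2/4 + 1/3 + 1/3 + 1/1 + 0/1 = 49/6; mean = 49/6 ÷ 17 = 49/102 = 0.480392… → 0.480.

0.480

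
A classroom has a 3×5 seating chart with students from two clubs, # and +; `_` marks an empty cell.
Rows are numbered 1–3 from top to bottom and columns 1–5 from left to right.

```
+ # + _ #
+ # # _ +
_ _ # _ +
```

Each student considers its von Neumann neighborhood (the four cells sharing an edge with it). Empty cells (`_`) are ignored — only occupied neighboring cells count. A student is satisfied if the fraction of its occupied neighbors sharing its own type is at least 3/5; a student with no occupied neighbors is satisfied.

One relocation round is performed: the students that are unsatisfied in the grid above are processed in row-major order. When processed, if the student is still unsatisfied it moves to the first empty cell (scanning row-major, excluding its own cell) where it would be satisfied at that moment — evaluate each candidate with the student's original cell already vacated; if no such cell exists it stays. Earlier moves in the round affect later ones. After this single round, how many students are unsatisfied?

1

Initially unsatisfied (in order): (1,1), (1,2), (1,3), (1,5), (2,1), (2,5).
  (1,1) → (3,1).
  (1,2) → (3,2).
  (1,3) → (1,1).
  (1,5) → (1,3).
  (2,1): now satisfied by earlier moves; stays.
  (2,5): now satisfied by earlier moves; stays.
Resulting grid:
+ _ # _ _
+ # # _ +
+ # # _ +
Unsatisfied now: (3,1).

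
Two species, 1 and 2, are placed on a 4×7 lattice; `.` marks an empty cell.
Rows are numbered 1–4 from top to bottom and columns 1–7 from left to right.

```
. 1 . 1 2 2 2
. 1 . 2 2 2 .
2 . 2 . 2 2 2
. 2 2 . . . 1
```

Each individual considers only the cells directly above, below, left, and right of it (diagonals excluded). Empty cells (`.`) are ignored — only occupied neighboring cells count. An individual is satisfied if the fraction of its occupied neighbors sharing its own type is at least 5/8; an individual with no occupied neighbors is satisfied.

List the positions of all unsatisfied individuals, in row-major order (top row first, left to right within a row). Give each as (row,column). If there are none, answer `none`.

Row 1: (1,2)1 1/1 ok · (1,4)1 0/2 unhappy · (1,5)2 2/3 ok · (1,6)2 3/3 ok · (1,7)2 1/1 ok
Row 2: (2,2)1 1/1 ok · (2,4)2 1/2 unhappy · (2,5)2 4/4 ok · (2,6)2 3/3 ok
Row 3: (3,1)2 0/0 ok · (3,3)2 1/1 ok · (3,5)2 2/2 ok · (3,6)2 3/3 ok · (3,7)2 1/2 unhappy
Row 4: (4,2)2 1/1 ok · (4,3)2 2/2 ok · (4,7)1 0/1 unhappy

(1,4), (2,4), (3,7), (4,7)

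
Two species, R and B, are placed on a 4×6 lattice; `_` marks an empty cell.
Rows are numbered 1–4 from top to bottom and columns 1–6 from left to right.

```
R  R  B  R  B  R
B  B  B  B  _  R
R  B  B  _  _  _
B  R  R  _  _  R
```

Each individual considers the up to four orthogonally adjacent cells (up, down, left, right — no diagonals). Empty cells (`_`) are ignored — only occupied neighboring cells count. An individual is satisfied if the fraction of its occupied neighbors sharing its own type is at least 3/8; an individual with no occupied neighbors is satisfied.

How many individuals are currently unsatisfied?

8

(1,1)R 1/2 satisfied
(1,2)R 1/3 not
(1,3)B 1/3 not
(1,4)R 0/3 not
(1,5)B 0/2 not
(1,6)R 1/2 satisfied
(2,1)B 1/3 not
(2,2)B 3/4 satisfied
(2,3)B 4/4 satisfied
(2,4)B 1/2 satisfied
(2,6)R 1/1 satisfied
(3,1)R 0/3 not
(3,2)B 2/4 satisfied
(3,3)B 2/3 satisfied
(4,1)B 0/2 not
(4,2)R 1/3 not
(4,3)R 1/2 satisfied
(4,6)R 0/0 satisfied
Unsatisfied: (1,2), (1,3), (1,4), (1,5), (2,1), (3,1), (4,1), (4,2) — 8 in total.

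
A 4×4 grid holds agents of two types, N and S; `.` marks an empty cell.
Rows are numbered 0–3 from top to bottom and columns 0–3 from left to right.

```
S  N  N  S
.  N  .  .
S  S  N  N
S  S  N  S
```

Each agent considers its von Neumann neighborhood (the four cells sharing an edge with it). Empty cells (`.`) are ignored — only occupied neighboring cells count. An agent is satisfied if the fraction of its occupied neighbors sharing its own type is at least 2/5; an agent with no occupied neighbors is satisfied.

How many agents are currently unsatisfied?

Row 0: (0,0)S 0/1 ✗ · (0,1)N 2/3 ✓ · (0,2)N 1/2 ✓ · (0,3)S 0/1 ✗
Row 1: (1,1)N 1/2 ✓
Row 2: (2,0)S 2/2 ✓ · (2,1)S 2/4 ✓ · (2,2)N 2/3 ✓ · (2,3)N 1/2 ✓
Row 3: (3,0)S 2/2 ✓ · (3,1)S 2/3 ✓ · (3,2)N 1/3 ✗ · (3,3)S 0/2 ✗
Unsatisfied: (0,0), (0,3), (3,2), (3,3) — 4 in total.

4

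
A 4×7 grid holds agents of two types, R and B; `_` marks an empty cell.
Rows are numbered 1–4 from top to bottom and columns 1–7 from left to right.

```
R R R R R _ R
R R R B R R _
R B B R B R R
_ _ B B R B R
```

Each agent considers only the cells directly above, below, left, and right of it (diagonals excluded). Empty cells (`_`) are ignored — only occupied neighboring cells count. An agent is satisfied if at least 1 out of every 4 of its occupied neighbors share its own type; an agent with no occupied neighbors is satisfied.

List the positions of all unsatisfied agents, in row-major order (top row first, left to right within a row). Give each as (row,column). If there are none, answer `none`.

Row 1: (1,1)R 2/2 satisfied · (1,2)R 3/3 satisfied · (1,3)R 3/3 satisfied · (1,4)R 2/3 satisfied · (1,5)R 2/2 satisfied · (1,7)R 0/0 satisfied
Row 2: (2,1)R 3/3 satisfied · (2,2)R 3/4 satisfied · (2,3)R 2/4 satisfied · (2,4)B 0/4 not · (2,5)R 2/4 satisfied · (2,6)R 2/2 satisfied
Row 3: (3,1)R 1/2 satisfied · (3,2)B 1/3 satisfied · (3,3)B 2/4 satisfied · (3,4)R 0/4 not · (3,5)B 0/4 not · (3,6)R 2/4 satisfied · (3,7)R 2/2 satisfied
Row 4: (4,3)B 2/2 satisfied · (4,4)B 1/3 satisfied · (4,5)R 0/3 not · (4,6)B 0/3 not · (4,7)R 1/2 satisfied

(2,4), (3,4), (3,5), (4,5), (4,6)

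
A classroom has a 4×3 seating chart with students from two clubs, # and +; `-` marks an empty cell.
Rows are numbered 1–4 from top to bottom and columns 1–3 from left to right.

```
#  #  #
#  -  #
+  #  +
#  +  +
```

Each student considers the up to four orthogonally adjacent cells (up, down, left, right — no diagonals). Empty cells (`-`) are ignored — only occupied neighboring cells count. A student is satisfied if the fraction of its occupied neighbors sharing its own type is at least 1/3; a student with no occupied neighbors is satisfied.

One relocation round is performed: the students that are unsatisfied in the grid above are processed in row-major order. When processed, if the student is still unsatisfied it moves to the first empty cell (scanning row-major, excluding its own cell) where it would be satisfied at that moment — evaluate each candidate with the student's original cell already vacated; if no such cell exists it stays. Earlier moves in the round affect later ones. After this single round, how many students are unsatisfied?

Initially unsatisfied (in order): (3,1), (3,2), (4,1).
  (3,1): no empty cell satisfies it; stays.
  (3,2) → (2,2).
  (4,1): no empty cell satisfies it; stays.
Resulting grid:
# # #
# # #
+ - +
# + +
Unsatisfied now: (3,1), (4,1).

2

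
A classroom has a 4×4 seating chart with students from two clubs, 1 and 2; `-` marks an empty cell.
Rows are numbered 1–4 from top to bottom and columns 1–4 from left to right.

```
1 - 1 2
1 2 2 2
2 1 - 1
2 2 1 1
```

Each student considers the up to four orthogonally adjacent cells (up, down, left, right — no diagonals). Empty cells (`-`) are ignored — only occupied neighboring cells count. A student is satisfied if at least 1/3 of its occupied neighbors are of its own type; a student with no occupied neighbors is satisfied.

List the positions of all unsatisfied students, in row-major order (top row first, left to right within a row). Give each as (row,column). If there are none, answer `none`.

Row 1: (1,1)1 1/1 satisfied · (1,3)1 0/2 not · (1,4)2 1/2 satisfied
Row 2: (2,1)1 1/3 satisfied · (2,2)2 1/3 satisfied · (2,3)2 2/3 satisfied · (2,4)2 2/3 satisfied
Row 3: (3,1)2 1/3 satisfied · (3,2)1 0/3 not · (3,4)1 1/2 satisfied
Row 4: (4,1)2 2/2 satisfied · (4,2)2 1/3 satisfied · (4,3)1 1/2 satisfied · (4,4)1 2/2 satisfied

(1,3), (3,2)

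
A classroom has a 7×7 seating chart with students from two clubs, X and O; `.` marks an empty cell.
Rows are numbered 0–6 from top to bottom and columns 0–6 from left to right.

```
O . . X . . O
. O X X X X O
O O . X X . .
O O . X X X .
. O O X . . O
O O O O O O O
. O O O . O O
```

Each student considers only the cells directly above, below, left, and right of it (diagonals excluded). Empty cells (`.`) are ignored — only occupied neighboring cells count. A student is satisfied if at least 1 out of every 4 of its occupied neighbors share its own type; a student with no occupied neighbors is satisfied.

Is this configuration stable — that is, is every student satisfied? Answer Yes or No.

Yes

(0,0)O 0/0 satisfied
(0,3)X 1/1 satisfied
(0,6)O 1/1 satisfied
(1,1)O 1/2 satisfied
(1,2)X 1/2 satisfied
(1,3)X 4/4 satisfied
(1,4)X 3/3 satisfied
(1,5)X 1/2 satisfied
(1,6)O 1/2 satisfied
(2,0)O 2/2 satisfied
(2,1)O 3/3 satisfied
(2,3)X 3/3 satisfied
(2,4)X 3/3 satisfied
(3,0)O 2/2 satisfied
(3,1)O 3/3 satisfied
(3,3)X 3/3 satisfied
(3,4)X 3/3 satisfied
(3,5)X 1/1 satisfied
(4,1)O 3/3 satisfied
(4,2)O 2/3 satisfied
(4,3)X 1/3 satisfied
(4,6)O 1/1 satisfied
(5,0)O 1/1 satisfied
(5,1)O 4/4 satisfied
(5,2)O 4/4 satisfied
(5,3)O 3/4 satisfied
(5,4)O 2/2 satisfied
(5,5)O 3/3 satisfied
(5,6)O 3/3 satisfied
(6,1)O 2/2 satisfied
(6,2)O 3/3 satisfied
(6,3)O 2/2 satisfied
(6,5)O 2/2 satisfied
(6,6)O 2/2 satisfied
All meet the threshold, so the configuration is stable.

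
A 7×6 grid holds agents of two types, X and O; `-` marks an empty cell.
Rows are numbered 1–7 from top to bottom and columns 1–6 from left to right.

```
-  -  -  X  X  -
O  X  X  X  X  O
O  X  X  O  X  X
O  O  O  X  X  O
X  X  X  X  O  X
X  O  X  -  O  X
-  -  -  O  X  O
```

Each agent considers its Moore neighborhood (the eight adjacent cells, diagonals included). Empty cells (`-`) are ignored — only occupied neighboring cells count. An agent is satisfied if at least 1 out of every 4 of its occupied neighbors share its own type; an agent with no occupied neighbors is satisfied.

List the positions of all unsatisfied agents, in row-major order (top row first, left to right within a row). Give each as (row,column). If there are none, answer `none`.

(1,4)X 4/4 ok
(1,5)X 3/4 ok
(2,1)O 1/3 ok
(2,2)X 3/5 ok
(2,3)X 5/6 ok
(2,4)X 6/7 ok
(2,5)X 5/7 ok
(2,6)O 0/4 unhappy
(3,1)O 3/5 ok
(3,2)X 3/8 ok
(3,3)X 5/8 ok
(3,4)O 1/8 unhappy
(3,5)X 5/8 ok
(3,6)X 3/5 ok
(4,1)O 2/5 ok
(4,2)O 3/8 ok
(4,3)O 2/8 ok
(4,4)X 5/8 ok
(4,5)X 5/8 ok
(4,6)O 1/5 unhappy
(5,1)X 2/5 ok
(5,2)X 4/8 ok
(5,3)X 4/7 ok
(5,4)X 4/7 ok
(5,5)O 2/7 ok
(5,6)X 2/5 ok
(6,1)X 2/3 ok
(6,2)O 0/5 unhappy
(6,3)X 3/5 ok
(6,5)O 3/7 ok
(6,6)X 2/5 ok
(7,4)O 1/3 ok
(7,5)X 1/4 ok
(7,6)O 1/3 ok

(2,6), (3,4), (4,6), (6,2)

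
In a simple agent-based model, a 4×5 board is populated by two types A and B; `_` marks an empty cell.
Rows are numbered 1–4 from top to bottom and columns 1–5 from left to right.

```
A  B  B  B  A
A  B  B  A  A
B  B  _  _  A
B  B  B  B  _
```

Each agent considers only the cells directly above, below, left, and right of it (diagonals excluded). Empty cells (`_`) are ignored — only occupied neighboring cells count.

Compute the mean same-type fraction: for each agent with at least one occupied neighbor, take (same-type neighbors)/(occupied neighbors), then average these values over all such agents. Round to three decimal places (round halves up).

Row 1: (1,1)A 1/2 · (1,2)B 2/3 · (1,3)B 3/3 · (1,4)B 1/3 · (1,5)A 1/2
Row 2: (2,1)A 1/3 · (2,2)B 3/4 · (2,3)B 2/3 · (2,4)A 1/3 · (2,5)A 3/3
Row 3: (3,1)B 2/3 · (3,2)B 3/3 · (3,5)A 1/1
Row 4: (4,1)B 2/2 · (4,2)B 3/3 · (4,3)B 2/2 · (4,4)B 1/1
Sum over 17 agents: 1/2 + 2/3 + 3/3 + 1/3 + 1/2 + 1/3 + 3/4 + 2/3 + 1/3 + 3/3 + 2/3 + 3/3 + 1/1 + 2/2 + 3/3 + 2/2 + 1/1 = 51/4; mean = 51/4 ÷ 17 = 3/4 = 0.75 → 0.750.

0.750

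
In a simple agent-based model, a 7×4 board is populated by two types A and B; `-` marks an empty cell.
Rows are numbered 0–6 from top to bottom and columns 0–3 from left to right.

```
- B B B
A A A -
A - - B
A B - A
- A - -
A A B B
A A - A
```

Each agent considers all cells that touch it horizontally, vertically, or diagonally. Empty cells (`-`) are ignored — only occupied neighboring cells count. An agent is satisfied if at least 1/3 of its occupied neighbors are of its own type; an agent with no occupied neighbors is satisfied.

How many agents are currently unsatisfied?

7

(0,1)B 1/4 ✗
(0,2)B 2/4 ✓
(0,3)B 1/2 ✓
(1,0)A 2/3 ✓
(1,1)A 3/5 ✓
(1,2)A 1/5 ✗
(2,0)A 3/4 ✓
(2,3)B 0/2 ✗
(3,0)A 2/3 ✓
(3,1)B 0/3 ✗
(3,3)A 0/1 ✗
(4,1)A 3/5 ✓
(5,0)A 4/4 ✓
(5,1)A 4/5 ✓
(5,2)B 1/5 ✗
(5,3)B 1/2 ✓
(6,0)A 3/3 ✓
(6,1)A 3/4 ✓
(6,3)A 0/2 ✗
Unsatisfied: (0,1), (1,2), (2,3), (3,1), (3,3), (5,2), (6,3) — 7 in total.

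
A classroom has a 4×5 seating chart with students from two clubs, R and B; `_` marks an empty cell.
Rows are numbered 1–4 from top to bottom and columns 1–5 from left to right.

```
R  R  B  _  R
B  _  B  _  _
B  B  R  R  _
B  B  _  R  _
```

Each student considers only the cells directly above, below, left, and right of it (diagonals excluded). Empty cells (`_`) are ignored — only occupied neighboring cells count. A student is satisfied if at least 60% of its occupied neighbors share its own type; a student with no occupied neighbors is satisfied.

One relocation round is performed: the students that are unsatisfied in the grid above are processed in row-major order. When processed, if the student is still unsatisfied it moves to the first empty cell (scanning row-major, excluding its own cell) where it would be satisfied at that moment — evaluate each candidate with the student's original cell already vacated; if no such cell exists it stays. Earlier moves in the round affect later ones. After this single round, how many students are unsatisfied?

Initially unsatisfied (in order): (1,1), (1,2), (1,3), (2,1), (2,3), (3,3).
  (1,1) → (2,5).
  (1,2) → (2,4).
  (1,3): now satisfied by earlier moves; stays.
  (2,1): now satisfied by earlier moves; stays.
  (2,3) → (1,1).
  (3,3) → (1,4).
Resulting grid:
B _ B R R
B _ _ R R
B B _ R _
B B _ R _
Unsatisfied now: (1,3).

1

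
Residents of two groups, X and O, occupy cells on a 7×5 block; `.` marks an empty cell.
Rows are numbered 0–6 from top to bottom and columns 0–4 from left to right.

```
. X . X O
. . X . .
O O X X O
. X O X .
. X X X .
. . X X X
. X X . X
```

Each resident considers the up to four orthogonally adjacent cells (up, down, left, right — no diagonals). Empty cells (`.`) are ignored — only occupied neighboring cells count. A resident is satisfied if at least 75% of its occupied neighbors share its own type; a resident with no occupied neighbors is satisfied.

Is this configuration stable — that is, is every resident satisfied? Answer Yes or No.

(0,1)X 0/0 satisfied
(0,3)X 0/1 not
(0,4)O 0/1 not
(1,2)X 1/1 satisfied
(2,0)O 1/1 satisfied
(2,1)O 1/3 not
(2,2)X 2/4 not
(2,3)X 2/3 not
(2,4)O 0/1 not
(3,1)X 1/3 not
(3,2)O 0/4 not
(3,3)X 2/3 not
(4,1)X 2/2 satisfied
(4,2)X 3/4 satisfied
(4,3)X 3/3 satisfied
(5,2)X 3/3 satisfied
(5,3)X 3/3 satisfied
(5,4)X 2/2 satisfied
(6,1)X 1/1 satisfied
(6,2)X 2/2 satisfied
(6,4)X 1/1 satisfied
For instance (0,3) has only 0/1 same-type neighbors, below 3/4.

No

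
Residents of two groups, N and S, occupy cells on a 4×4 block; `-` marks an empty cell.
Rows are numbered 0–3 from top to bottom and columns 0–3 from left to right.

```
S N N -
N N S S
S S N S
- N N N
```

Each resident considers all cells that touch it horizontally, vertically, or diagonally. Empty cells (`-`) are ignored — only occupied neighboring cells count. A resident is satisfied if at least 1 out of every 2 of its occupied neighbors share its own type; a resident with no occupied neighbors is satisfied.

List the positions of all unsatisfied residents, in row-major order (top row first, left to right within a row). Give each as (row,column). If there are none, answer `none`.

(0,0), (1,0), (1,2), (2,0), (2,1), (2,3)

(0,0)S 0/3 unhappy
(0,1)N 3/5 ok
(0,2)N 2/4 ok
(1,0)N 2/5 unhappy
(1,1)N 4/8 ok
(1,2)S 3/7 unhappy
(1,3)S 2/4 ok
(2,0)S 1/4 unhappy
(2,1)S 2/7 unhappy
(2,2)N 4/8 ok
(2,3)S 2/5 unhappy
(3,1)N 2/4 ok
(3,2)N 3/5 ok
(3,3)N 2/3 ok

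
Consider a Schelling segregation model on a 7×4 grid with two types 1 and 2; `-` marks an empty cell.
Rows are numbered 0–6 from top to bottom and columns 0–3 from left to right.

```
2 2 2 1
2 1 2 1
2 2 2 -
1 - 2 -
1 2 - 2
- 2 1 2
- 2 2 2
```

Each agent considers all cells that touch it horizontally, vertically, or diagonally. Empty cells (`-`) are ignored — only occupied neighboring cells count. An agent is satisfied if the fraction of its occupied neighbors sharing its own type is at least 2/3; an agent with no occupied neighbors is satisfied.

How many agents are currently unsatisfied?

Row 0: (0,0)2 2/3 satisfied · (0,1)2 4/5 satisfied · (0,2)2 2/5 not · (0,3)1 1/3 not
Row 1: (1,0)2 4/5 satisfied · (1,1)1 0/8 not · (1,2)2 4/7 not · (1,3)1 1/4 not
Row 2: (2,0)2 2/4 not · (2,1)2 5/7 satisfied · (2,2)2 3/5 not
Row 3: (3,0)1 1/4 not · (3,2)2 4/4 satisfied
Row 4: (4,0)1 1/3 not · (4,1)2 2/5 not · (4,3)2 2/3 satisfied
Row 5: (5,1)2 3/5 not · (5,2)1 0/7 not · (5,3)2 3/4 satisfied
Row 6: (6,1)2 2/3 satisfied · (6,2)2 4/5 satisfied · (6,3)2 2/3 satisfied
Unsatisfied: (0,2), (0,3), (1,1), (1,2), (1,3), (2,0), (2,2), (3,0), (4,0), (4,1), (5,1), (5,2) — 12 in total.

12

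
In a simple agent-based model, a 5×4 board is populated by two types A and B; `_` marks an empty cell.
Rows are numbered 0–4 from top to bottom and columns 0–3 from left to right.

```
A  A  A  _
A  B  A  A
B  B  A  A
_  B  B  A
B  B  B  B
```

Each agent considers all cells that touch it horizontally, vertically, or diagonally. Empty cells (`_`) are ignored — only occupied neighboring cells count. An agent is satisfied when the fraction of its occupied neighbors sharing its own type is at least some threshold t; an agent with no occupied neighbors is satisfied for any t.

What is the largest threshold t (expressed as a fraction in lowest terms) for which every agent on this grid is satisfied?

(0,0)A 2/3
(0,1)A 4/5
(0,2)A 3/4
(1,0)A 2/5
(1,1)B 2/8
(1,2)A 5/7
(1,3)A 4/4
(2,0)B 3/4
(2,1)B 4/7
(2,2)A 4/8
(2,3)A 4/5
(3,1)B 6/7
(3,2)B 5/8
(3,3)A 2/5
(4,0)B 2/2
(4,1)B 4/4
(4,2)B 4/5
(4,3)B 2/3
The smallest same-type fraction is 2/8 at (1,1), which reduces to 1/4. Any threshold above that leaves this agent unsatisfied.

1/4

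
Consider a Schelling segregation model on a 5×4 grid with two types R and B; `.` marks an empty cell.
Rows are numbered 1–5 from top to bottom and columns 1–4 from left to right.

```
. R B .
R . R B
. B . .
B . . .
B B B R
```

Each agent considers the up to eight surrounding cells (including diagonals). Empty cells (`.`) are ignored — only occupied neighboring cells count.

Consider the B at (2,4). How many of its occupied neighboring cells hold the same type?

Occupied neighbors of (2,4): (1,3)=B, (2,3)=R.
Same type (B): 1 of 2.

1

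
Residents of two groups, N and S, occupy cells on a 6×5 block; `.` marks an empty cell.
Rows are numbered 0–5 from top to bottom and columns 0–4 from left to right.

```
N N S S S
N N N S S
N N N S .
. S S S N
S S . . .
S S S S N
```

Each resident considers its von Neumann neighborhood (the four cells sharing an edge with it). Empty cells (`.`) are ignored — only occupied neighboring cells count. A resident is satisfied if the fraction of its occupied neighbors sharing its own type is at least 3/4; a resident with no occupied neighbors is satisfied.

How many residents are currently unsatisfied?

11

Row 0: (0,0)N 2/2 ✓ · (0,1)N 2/3 ✗ · (0,2)S 1/3 ✗ · (0,3)S 3/3 ✓ · (0,4)S 2/2 ✓
Row 1: (1,0)N 3/3 ✓ · (1,1)N 4/4 ✓ · (1,2)N 2/4 ✗ · (1,3)S 3/4 ✓ · (1,4)S 2/2 ✓
Row 2: (2,0)N 2/2 ✓ · (2,1)N 3/4 ✓ · (2,2)N 2/4 ✗ · (2,3)S 2/3 ✗
Row 3: (3,1)S 2/3 ✗ · (3,2)S 2/3 ✗ · (3,3)S 2/3 ✗ · (3,4)N 0/1 ✗
Row 4: (4,0)S 2/2 ✓ · (4,1)S 3/3 ✓
Row 5: (5,0)S 2/2 ✓ · (5,1)S 3/3 ✓ · (5,2)S 2/2 ✓ · (5,3)S 1/2 ✗ · (5,4)N 0/1 ✗
Unsatisfied: (0,1), (0,2), (1,2), (2,2), (2,3), (3,1), (3,2), (3,3), (3,4), (5,3), (5,4) — 11 in total.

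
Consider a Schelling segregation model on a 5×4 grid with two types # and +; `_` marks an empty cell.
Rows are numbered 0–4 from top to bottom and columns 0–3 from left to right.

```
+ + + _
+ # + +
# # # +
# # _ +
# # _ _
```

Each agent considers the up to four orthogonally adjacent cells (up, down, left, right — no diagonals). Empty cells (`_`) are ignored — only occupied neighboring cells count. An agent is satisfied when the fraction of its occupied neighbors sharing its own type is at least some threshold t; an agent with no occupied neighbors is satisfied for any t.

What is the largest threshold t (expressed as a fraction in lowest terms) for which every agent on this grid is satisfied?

(0,0)+ 2/2
(0,1)+ 2/3
(0,2)+ 2/2
(1,0)+ 1/3
(1,1)# 1/4
(1,2)+ 2/4
(1,3)+ 2/2
(2,0)# 2/3
(2,1)# 4/4
(2,2)# 1/3
(2,3)+ 2/3
(3,0)# 3/3
(3,1)# 3/3
(3,3)+ 1/1
(4,0)# 2/2
(4,1)# 2/2
The smallest same-type fraction is 1/4 at (1,1), which reduces to 1/4. Any threshold above that leaves this agent unsatisfied.

1/4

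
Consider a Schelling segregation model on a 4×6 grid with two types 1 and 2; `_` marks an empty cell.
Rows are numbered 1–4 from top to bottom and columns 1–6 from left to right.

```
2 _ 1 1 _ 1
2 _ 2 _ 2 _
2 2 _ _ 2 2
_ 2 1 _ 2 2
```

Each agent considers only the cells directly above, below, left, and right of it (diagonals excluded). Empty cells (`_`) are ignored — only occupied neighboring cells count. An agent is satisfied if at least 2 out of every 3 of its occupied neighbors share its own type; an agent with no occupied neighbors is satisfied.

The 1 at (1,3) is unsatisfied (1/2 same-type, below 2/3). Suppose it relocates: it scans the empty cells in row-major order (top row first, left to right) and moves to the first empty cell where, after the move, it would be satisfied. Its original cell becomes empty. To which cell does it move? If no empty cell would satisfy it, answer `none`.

(1,5)

Vacating (1,3). Empty cells in order:
  (1,2): 0/1 same-type → still unsatisfied.
  (1,5): 2/3 same-type → satisfied — stop here.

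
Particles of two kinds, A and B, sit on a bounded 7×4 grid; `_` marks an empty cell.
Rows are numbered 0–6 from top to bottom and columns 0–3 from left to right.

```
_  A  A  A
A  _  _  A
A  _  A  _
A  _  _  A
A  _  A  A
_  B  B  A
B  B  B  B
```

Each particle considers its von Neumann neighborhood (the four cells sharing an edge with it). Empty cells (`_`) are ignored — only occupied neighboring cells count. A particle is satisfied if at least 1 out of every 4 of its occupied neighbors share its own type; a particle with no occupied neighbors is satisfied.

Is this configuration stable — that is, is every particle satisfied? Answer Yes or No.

Yes

(0,1)A 1/1 ok
(0,2)A 2/2 ok
(0,3)A 2/2 ok
(1,0)A 1/1 ok
(1,3)A 1/1 ok
(2,0)A 2/2 ok
(2,2)A 0/0 ok
(3,0)A 2/2 ok
(3,3)A 1/1 ok
(4,0)A 1/1 ok
(4,2)A 1/2 ok
(4,3)A 3/3 ok
(5,1)B 2/2 ok
(5,2)B 2/4 ok
(5,3)A 1/3 ok
(6,0)B 1/1 ok
(6,1)B 3/3 ok
(6,2)B 3/3 ok
(6,3)B 1/2 ok
All meet the threshold, so the configuration is stable.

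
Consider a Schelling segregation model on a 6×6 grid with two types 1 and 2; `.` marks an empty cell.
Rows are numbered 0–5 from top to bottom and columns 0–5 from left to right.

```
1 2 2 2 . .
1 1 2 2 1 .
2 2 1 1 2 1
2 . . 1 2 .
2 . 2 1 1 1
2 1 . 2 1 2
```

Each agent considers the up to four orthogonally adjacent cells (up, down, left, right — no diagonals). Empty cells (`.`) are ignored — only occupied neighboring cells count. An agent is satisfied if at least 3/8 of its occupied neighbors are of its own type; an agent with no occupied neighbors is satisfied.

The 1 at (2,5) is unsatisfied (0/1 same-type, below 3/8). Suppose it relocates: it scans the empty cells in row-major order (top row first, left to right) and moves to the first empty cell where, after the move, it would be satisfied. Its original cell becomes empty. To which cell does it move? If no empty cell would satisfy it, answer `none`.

Vacating (2,5). Empty cells in order:
  (0,4): 1/2 same-type → satisfied — stop here.

(0,4)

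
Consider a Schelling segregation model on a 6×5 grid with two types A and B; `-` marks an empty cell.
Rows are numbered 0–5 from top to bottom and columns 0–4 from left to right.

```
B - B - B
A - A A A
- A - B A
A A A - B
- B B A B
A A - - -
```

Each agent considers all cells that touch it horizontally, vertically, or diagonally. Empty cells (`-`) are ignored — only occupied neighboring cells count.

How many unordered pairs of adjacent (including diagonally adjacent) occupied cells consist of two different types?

22

Scan each occupied cell's neighbors to the right and below (and the two forward diagonals) so each pair is counted once.
From row 0: 5 unlike of 5 pairs (running 5/5).
From row 1: 3 unlike of 9 pairs (running 8/14).
From row 2: 3 unlike of 7 pairs (running 11/21).
From row 3: 6 unlike of 10 pairs (running 17/31).
From row 4: 5 unlike of 6 pairs (running 22/37).
From row 5: 0 unlike of 1 pairs (running 22/38).
Total adjacent occupied pairs: 38; unlike-type pairs: 22.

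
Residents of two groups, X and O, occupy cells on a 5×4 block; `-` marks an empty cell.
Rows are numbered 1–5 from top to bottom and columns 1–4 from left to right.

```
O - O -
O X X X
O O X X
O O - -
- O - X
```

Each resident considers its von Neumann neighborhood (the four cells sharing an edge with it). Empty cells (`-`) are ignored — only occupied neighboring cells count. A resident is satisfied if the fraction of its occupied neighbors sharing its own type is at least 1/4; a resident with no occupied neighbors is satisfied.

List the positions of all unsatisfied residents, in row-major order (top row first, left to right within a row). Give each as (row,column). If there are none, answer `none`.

Row 1: (1,1)O 1/1 satisfied · (1,3)O 0/1 not
Row 2: (2,1)O 2/3 satisfied · (2,2)X 1/3 satisfied · (2,3)X 3/4 satisfied · (2,4)X 2/2 satisfied
Row 3: (3,1)O 3/3 satisfied · (3,2)O 2/4 satisfied · (3,3)X 2/3 satisfied · (3,4)X 2/2 satisfied
Row 4: (4,1)O 2/2 satisfied · (4,2)O 3/3 satisfied
Row 5: (5,2)O 1/1 satisfied · (5,4)X 0/0 satisfied

(1,3)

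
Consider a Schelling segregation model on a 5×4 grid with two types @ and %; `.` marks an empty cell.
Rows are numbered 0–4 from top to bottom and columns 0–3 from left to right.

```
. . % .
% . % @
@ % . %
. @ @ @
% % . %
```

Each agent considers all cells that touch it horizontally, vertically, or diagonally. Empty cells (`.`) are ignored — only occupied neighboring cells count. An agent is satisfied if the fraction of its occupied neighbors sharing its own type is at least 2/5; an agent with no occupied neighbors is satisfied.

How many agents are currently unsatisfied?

(0,2)% 1/2 satisfied
(1,0)% 1/2 satisfied
(1,2)% 3/4 satisfied
(1,3)@ 0/3 not
(2,0)@ 1/3 not
(2,1)% 2/5 satisfied
(2,3)% 1/4 not
(3,1)@ 2/5 satisfied
(3,2)@ 2/6 not
(3,3)@ 1/3 not
(4,0)% 1/2 satisfied
(4,1)% 1/3 not
(4,3)% 0/2 not
Unsatisfied: (1,3), (2,0), (2,3), (3,2), (3,3), (4,1), (4,3) — 7 in total.

7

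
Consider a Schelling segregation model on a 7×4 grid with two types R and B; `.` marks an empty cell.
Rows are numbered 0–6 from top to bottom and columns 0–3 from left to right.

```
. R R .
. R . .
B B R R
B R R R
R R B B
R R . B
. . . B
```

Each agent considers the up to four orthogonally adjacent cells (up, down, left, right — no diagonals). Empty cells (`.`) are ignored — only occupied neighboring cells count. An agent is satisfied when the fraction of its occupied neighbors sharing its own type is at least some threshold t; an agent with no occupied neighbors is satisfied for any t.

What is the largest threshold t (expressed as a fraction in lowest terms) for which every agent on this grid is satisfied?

1/4

(0,1)R 2/2
(0,2)R 1/1
(1,1)R 1/2
(2,0)B 2/2
(2,1)B 1/4
(2,2)R 2/3
(2,3)R 2/2
(3,0)B 1/3
(3,1)R 2/4
(3,2)R 3/4
(3,3)R 2/3
(4,0)R 2/3
(4,1)R 3/4
(4,2)B 1/3
(4,3)B 2/3
(5,0)R 2/2
(5,1)R 2/2
(5,3)B 2/2
(6,3)B 1/1
The smallest same-type fraction is 1/4 at (2,1), which reduces to 1/4. Any threshold above that leaves this agent unsatisfied.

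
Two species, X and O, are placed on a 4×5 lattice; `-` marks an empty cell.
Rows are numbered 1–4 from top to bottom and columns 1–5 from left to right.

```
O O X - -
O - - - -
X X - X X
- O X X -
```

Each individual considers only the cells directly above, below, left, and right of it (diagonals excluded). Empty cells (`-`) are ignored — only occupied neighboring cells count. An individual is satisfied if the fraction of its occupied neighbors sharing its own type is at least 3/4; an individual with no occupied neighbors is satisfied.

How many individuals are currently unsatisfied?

7

Row 1: (1,1)O 2/2 ok · (1,2)O 1/2 unhappy · (1,3)X 0/1 unhappy
Row 2: (2,1)O 1/2 unhappy
Row 3: (3,1)X 1/2 unhappy · (3,2)X 1/2 unhappy · (3,4)X 2/2 ok · (3,5)X 1/1 ok
Row 4: (4,2)O 0/2 unhappy · (4,3)X 1/2 unhappy · (4,4)X 2/2 ok
Unsatisfied: (1,2), (1,3), (2,1), (3,1), (3,2), (4,2), (4,3) — 7 in total.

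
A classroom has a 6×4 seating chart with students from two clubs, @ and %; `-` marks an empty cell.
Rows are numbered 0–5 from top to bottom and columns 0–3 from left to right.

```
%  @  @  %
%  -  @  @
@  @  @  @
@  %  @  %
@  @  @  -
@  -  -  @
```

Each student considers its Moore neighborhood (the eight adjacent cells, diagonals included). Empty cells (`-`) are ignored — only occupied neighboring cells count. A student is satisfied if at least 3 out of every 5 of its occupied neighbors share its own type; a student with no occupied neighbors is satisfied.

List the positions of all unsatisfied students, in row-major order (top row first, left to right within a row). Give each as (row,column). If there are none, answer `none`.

Row 0: (0,0)% 1/2 not · (0,1)@ 2/4 not · (0,2)@ 3/4 satisfied · (0,3)% 0/3 not
Row 1: (1,0)% 1/4 not · (1,2)@ 6/7 satisfied · (1,3)@ 4/5 satisfied
Row 2: (2,0)@ 2/4 not · (2,1)@ 5/7 satisfied · (2,2)@ 5/7 satisfied · (2,3)@ 4/5 satisfied
Row 3: (3,0)@ 4/5 satisfied · (3,1)% 0/8 not · (3,2)@ 5/7 satisfied · (3,3)% 0/4 not
Row 4: (4,0)@ 3/4 satisfied · (4,1)@ 5/6 satisfied · (4,2)@ 3/5 satisfied
Row 5: (5,0)@ 2/2 satisfied · (5,3)@ 1/1 satisfied

(0,0), (0,1), (0,3), (1,0), (2,0), (3,1), (3,3)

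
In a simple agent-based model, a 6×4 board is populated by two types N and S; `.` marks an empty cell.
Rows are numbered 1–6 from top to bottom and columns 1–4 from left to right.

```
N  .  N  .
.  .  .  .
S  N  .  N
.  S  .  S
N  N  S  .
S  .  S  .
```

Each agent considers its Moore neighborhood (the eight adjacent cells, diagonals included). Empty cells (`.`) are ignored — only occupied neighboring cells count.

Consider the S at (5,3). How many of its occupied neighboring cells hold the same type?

Occupied neighbors of (5,3): (4,2)=S, (4,4)=S, (5,2)=N, (6,3)=S.
Same type (S): 3 of 4.

3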